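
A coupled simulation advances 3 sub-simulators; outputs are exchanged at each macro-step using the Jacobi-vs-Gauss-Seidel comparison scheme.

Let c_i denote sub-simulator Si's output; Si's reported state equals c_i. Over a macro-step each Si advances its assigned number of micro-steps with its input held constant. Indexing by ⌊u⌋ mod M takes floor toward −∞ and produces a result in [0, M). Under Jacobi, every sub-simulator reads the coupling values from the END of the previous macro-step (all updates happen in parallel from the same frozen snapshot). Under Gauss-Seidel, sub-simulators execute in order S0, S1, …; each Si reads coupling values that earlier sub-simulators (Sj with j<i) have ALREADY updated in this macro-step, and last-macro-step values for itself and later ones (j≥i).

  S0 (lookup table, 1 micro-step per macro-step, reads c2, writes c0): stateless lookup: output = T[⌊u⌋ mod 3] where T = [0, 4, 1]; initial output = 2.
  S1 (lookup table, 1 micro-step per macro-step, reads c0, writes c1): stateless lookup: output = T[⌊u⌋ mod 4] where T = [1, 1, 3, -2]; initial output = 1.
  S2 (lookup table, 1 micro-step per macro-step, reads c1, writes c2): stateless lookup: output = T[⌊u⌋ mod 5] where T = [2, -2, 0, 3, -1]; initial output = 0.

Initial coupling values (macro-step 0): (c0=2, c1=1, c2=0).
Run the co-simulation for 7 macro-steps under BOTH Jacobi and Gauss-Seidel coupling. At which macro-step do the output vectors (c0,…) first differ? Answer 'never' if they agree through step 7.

[Jacobi] macro 1: S0 reads c2=0 → after 1×micro: 0; S1 reads c0=2 → after 1×micro: 3; S2 reads c1=1 → after 1×micro: -2 ⇒ (c0=0, c1=3, c2=-2)
[Jacobi] macro 2: S0 reads c2=-2 → after 1×micro: 4; S1 reads c0=0 → after 1×micro: 1; S2 reads c1=3 → after 1×micro: 3 ⇒ (c0=4, c1=1, c2=3)
[Jacobi] macro 3: S0 reads c2=3 → after 1×micro: 0; S1 reads c0=4 → after 1×micro: 1; S2 reads c1=1 → after 1×micro: -2 ⇒ (c0=0, c1=1, c2=-2)
[Jacobi] macro 4: S0 reads c2=-2 → after 1×micro: 4; S1 reads c0=0 → after 1×micro: 1; S2 reads c1=1 → after 1×micro: -2 ⇒ (c0=4, c1=1, c2=-2)
[Jacobi] macro 5: S0 reads c2=-2 → after 1×micro: 4; S1 reads c0=4 → after 1×micro: 1; S2 reads c1=1 → after 1×micro: -2 ⇒ (c0=4, c1=1, c2=-2)
[Jacobi] macro 6: S0 reads c2=-2 → after 1×micro: 4; S1 reads c0=4 → after 1×micro: 1; S2 reads c1=1 → after 1×micro: -2 ⇒ (c0=4, c1=1, c2=-2)
[Jacobi] macro 7: S0 reads c2=-2 → after 1×micro: 4; S1 reads c0=4 → after 1×micro: 1; S2 reads c1=1 → after 1×micro: -2 ⇒ (c0=4, c1=1, c2=-2)
[Gauss-Seidel] macro 1: S0 reads c2=0 → after 1×micro: 0; S1 reads c0=0 → after 1×micro: 1; S2 reads c1=1 → after 1×micro: -2 ⇒ (c0=0, c1=1, c2=-2)
[Gauss-Seidel] macro 2: S0 reads c2=-2 → after 1×micro: 4; S1 reads c0=4 → after 1×micro: 1; S2 reads c1=1 → after 1×micro: -2 ⇒ (c0=4, c1=1, c2=-2)
[Gauss-Seidel] macro 3: S0 reads c2=-2 → after 1×micro: 4; S1 reads c0=4 → after 1×micro: 1; S2 reads c1=1 → after 1×micro: -2 ⇒ (c0=4, c1=1, c2=-2)
[Gauss-Seidel] macro 4: S0 reads c2=-2 → after 1×micro: 4; S1 reads c0=4 → after 1×micro: 1; S2 reads c1=1 → after 1×micro: -2 ⇒ (c0=4, c1=1, c2=-2)
[Gauss-Seidel] macro 5: S0 reads c2=-2 → after 1×micro: 4; S1 reads c0=4 → after 1×micro: 1; S2 reads c1=1 → after 1×micro: -2 ⇒ (c0=4, c1=1, c2=-2)
[Gauss-Seidel] macro 6: S0 reads c2=-2 → after 1×micro: 4; S1 reads c0=4 → after 1×micro: 1; S2 reads c1=1 → after 1×micro: -2 ⇒ (c0=4, c1=1, c2=-2)
[Gauss-Seidel] macro 7: S0 reads c2=-2 → after 1×micro: 4; S1 reads c0=4 → after 1×micro: 1; S2 reads c1=1 → after 1×micro: -2 ⇒ (c0=4, c1=1, c2=-2)

first divergence at macro-step: 1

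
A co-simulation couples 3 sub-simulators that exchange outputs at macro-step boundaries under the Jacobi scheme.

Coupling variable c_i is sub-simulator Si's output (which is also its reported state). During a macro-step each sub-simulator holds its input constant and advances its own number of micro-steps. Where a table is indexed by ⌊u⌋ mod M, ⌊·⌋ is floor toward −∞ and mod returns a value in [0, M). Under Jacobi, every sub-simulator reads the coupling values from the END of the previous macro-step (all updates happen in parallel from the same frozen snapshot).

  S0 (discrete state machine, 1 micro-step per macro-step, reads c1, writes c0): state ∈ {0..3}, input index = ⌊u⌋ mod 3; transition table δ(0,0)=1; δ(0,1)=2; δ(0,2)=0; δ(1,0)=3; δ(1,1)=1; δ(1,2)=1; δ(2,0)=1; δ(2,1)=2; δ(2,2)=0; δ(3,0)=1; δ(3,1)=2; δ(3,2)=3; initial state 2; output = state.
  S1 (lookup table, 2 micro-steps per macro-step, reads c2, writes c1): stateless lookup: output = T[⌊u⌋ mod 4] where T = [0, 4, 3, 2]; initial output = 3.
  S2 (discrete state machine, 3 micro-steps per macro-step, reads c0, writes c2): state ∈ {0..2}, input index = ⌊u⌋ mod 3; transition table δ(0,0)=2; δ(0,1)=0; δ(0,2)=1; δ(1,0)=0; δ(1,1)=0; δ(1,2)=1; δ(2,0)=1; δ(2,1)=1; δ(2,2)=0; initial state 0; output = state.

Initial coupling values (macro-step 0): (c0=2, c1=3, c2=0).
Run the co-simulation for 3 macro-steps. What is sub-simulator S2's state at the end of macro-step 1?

S2 state at macro-step 1 = 1

macro 1: S0 reads c1=3 → after 1×micro: 1; S1 reads c2=0 → after 2×micro: 0; S2 reads c0=2 → after 3×micro: 1 ⇒ (c0=1, c1=0, c2=1)
macro 2: S0 reads c1=0 → after 1×micro: 3; S1 reads c2=1 → after 2×micro: 4; S2 reads c0=1 → after 3×micro: 0 ⇒ (c0=3, c1=4, c2=0)
macro 3: S0 reads c1=4 → after 1×micro: 2; S1 reads c2=0 → after 2×micro: 0; S2 reads c0=3 → after 3×micro: 0 ⇒ (c0=2, c1=0, c2=0)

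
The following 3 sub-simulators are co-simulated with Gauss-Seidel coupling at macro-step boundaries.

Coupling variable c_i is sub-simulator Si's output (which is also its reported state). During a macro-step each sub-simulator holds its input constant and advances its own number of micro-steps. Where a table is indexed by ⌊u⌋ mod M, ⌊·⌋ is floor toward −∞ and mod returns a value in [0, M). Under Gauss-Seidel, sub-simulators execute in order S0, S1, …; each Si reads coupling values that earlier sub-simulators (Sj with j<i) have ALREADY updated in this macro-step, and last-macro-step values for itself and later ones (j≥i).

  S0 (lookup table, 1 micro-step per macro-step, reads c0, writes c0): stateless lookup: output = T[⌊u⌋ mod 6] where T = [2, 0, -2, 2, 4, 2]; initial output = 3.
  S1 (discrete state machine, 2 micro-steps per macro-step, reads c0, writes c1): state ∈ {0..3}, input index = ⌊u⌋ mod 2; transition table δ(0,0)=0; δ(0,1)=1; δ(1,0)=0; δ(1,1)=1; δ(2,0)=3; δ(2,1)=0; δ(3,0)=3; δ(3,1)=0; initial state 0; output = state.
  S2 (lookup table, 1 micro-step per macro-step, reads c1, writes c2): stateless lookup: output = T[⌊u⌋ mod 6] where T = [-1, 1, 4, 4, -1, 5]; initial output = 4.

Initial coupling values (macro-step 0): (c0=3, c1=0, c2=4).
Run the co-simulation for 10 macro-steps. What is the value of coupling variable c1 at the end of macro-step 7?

macro 1: S0 reads c0=3 → after 1×micro: 2; S1 reads c0=2 → after 2×micro: 0; S2 reads c1=0 → after 1×micro: -1 ⇒ (c0=2, c1=0, c2=-1)
macro 2: S0 reads c0=2 → after 1×micro: -2; S1 reads c0=-2 → after 2×micro: 0; S2 reads c1=0 → after 1×micro: -1 ⇒ (c0=-2, c1=0, c2=-1)
macro 3: S0 reads c0=-2 → after 1×micro: 4; S1 reads c0=4 → after 2×micro: 0; S2 reads c1=0 → after 1×micro: -1 ⇒ (c0=4, c1=0, c2=-1)
macro 4: S0 reads c0=4 → after 1×micro: 4; S1 reads c0=4 → after 2×micro: 0; S2 reads c1=0 → after 1×micro: -1 ⇒ (c0=4, c1=0, c2=-1)
macro 5: S0 reads c0=4 → after 1×micro: 4; S1 reads c0=4 → after 2×micro: 0; S2 reads c1=0 → after 1×micro: -1 ⇒ (c0=4, c1=0, c2=-1)
macro 6: S0 reads c0=4 → after 1×micro: 4; S1 reads c0=4 → after 2×micro: 0; S2 reads c1=0 → after 1×micro: -1 ⇒ (c0=4, c1=0, c2=-1)
macro 7: S0 reads c0=4 → after 1×micro: 4; S1 reads c0=4 → after 2×micro: 0; S2 reads c1=0 → after 1×micro: -1 ⇒ (c0=4, c1=0, c2=-1)
macro 8: S0 reads c0=4 → after 1×micro: 4; S1 reads c0=4 → after 2×micro: 0; S2 reads c1=0 → after 1×micro: -1 ⇒ (c0=4, c1=0, c2=-1)
macro 9: S0 reads c0=4 → after 1×micro: 4; S1 reads c0=4 → after 2×micro: 0; S2 reads c1=0 → after 1×micro: -1 ⇒ (c0=4, c1=0, c2=-1)
macro 10: S0 reads c0=4 → after 1×micro: 4; S1 reads c0=4 → after 2×micro: 0; S2 reads c1=0 → after 1×micro: -1 ⇒ (c0=4, c1=0, c2=-1)

c1 at macro-step 7 = 0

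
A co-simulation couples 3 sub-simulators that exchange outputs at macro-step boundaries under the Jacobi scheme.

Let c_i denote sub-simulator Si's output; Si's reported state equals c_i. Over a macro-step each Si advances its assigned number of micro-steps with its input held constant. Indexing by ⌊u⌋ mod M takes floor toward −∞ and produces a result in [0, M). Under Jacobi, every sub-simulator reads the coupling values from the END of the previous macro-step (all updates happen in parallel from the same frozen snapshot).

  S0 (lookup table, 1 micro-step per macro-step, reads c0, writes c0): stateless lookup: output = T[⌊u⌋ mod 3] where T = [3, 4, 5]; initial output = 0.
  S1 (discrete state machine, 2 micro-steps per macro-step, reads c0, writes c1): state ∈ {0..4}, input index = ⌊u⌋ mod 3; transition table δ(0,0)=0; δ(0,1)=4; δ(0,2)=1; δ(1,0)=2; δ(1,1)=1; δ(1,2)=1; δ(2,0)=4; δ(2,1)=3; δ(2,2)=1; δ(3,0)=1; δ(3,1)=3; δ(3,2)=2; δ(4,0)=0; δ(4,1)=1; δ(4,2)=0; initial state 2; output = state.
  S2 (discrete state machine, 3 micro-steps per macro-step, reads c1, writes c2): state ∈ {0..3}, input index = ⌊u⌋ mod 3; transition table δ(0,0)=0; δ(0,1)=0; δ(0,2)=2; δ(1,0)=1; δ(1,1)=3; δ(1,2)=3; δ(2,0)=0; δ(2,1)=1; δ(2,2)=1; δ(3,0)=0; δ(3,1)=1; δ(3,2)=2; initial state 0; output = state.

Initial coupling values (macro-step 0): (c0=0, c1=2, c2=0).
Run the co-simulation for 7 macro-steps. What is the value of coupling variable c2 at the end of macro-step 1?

macro 1: S0 reads c0=0 → after 1×micro: 3; S1 reads c0=0 → after 2×micro: 0; S2 reads c1=2 → after 3×micro: 3 ⇒ (c0=3, c1=0, c2=3)
macro 2: S0 reads c0=3 → after 1×micro: 3; S1 reads c0=3 → after 2×micro: 0; S2 reads c1=0 → after 3×micro: 0 ⇒ (c0=3, c1=0, c2=0)
macro 3: S0 reads c0=3 → after 1×micro: 3; S1 reads c0=3 → after 2×micro: 0; S2 reads c1=0 → after 3×micro: 0 ⇒ (c0=3, c1=0, c2=0)
macro 4: S0 reads c0=3 → after 1×micro: 3; S1 reads c0=3 → after 2×micro: 0; S2 reads c1=0 → after 3×micro: 0 ⇒ (c0=3, c1=0, c2=0)
macro 5: S0 reads c0=3 → after 1×micro: 3; S1 reads c0=3 → after 2×micro: 0; S2 reads c1=0 → after 3×micro: 0 ⇒ (c0=3, c1=0, c2=0)
macro 6: S0 reads c0=3 → after 1×micro: 3; S1 reads c0=3 → after 2×micro: 0; S2 reads c1=0 → after 3×micro: 0 ⇒ (c0=3, c1=0, c2=0)
macro 7: S0 reads c0=3 → after 1×micro: 3; S1 reads c0=3 → after 2×micro: 0; S2 reads c1=0 → after 3×micro: 0 ⇒ (c0=3, c1=0, c2=0)

c2 at macro-step 1 = 3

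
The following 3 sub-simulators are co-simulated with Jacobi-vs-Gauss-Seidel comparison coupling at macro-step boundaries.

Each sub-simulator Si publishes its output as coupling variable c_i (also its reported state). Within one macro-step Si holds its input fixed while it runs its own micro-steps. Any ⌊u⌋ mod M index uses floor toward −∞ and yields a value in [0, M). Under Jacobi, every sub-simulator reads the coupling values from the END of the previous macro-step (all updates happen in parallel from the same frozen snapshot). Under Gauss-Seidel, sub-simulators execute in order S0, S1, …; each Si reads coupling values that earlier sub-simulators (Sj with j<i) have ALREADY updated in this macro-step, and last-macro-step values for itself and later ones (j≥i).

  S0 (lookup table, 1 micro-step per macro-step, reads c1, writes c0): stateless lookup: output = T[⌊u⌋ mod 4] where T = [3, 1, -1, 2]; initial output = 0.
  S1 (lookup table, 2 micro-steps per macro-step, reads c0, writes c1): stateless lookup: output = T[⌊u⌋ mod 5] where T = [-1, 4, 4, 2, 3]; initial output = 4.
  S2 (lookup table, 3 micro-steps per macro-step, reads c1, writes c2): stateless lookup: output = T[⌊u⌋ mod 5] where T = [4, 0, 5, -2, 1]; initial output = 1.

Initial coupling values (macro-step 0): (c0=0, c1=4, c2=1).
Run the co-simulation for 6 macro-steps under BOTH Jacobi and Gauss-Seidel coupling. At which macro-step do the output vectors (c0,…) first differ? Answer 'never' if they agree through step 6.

first divergence at macro-step: 1

[Jacobi] macro 1: S0 reads c1=4 → after 1×micro: 3; S1 reads c0=0 → after 2×micro: -1; S2 reads c1=4 → after 3×micro: 1 ⇒ (c0=3, c1=-1, c2=1)
[Jacobi] macro 2: S0 reads c1=-1 → after 1×micro: 2; S1 reads c0=3 → after 2×micro: 2; S2 reads c1=-1 → after 3×micro: 1 ⇒ (c0=2, c1=2, c2=1)
[Jacobi] macro 3: S0 reads c1=2 → after 1×micro: -1; S1 reads c0=2 → after 2×micro: 4; S2 reads c1=2 → after 3×micro: 5 ⇒ (c0=-1, c1=4, c2=5)
[Jacobi] macro 4: S0 reads c1=4 → after 1×micro: 3; S1 reads c0=-1 → after 2×micro: 3; S2 reads c1=4 → after 3×micro: 1 ⇒ (c0=3, c1=3, c2=1)
[Jacobi] macro 5: S0 reads c1=3 → after 1×micro: 2; S1 reads c0=3 → after 2×micro: 2; S2 reads c1=3 → after 3×micro: -2 ⇒ (c0=2, c1=2, c2=-2)
[Jacobi] macro 6: S0 reads c1=2 → after 1×micro: -1; S1 reads c0=2 → after 2×micro: 4; S2 reads c1=2 → after 3×micro: 5 ⇒ (c0=-1, c1=4, c2=5)
[Gauss-Seidel] macro 1: S0 reads c1=4 → after 1×micro: 3; S1 reads c0=3 → after 2×micro: 2; S2 reads c1=2 → after 3×micro: 5 ⇒ (c0=3, c1=2, c2=5)
[Gauss-Seidel] macro 2: S0 reads c1=2 → after 1×micro: -1; S1 reads c0=-1 → after 2×micro: 3; S2 reads c1=3 → after 3×micro: -2 ⇒ (c0=-1, c1=3, c2=-2)
[Gauss-Seidel] macro 3: S0 reads c1=3 → after 1×micro: 2; S1 reads c0=2 → after 2×micro: 4; S2 reads c1=4 → after 3×micro: 1 ⇒ (c0=2, c1=4, c2=1)
[Gauss-Seidel] macro 4: S0 reads c1=4 → after 1×micro: 3; S1 reads c0=3 → after 2×micro: 2; S2 reads c1=2 → after 3×micro: 5 ⇒ (c0=3, c1=2, c2=5)
[Gauss-Seidel] macro 5: S0 reads c1=2 → after 1×micro: -1; S1 reads c0=-1 → after 2×micro: 3; S2 reads c1=3 → after 3×micro: -2 ⇒ (c0=-1, c1=3, c2=-2)
[Gauss-Seidel] macro 6: S0 reads c1=3 → after 1×micro: 2; S1 reads c0=2 → after 2×micro: 4; S2 reads c1=4 → after 3×micro: 1 ⇒ (c0=2, c1=4, c2=1)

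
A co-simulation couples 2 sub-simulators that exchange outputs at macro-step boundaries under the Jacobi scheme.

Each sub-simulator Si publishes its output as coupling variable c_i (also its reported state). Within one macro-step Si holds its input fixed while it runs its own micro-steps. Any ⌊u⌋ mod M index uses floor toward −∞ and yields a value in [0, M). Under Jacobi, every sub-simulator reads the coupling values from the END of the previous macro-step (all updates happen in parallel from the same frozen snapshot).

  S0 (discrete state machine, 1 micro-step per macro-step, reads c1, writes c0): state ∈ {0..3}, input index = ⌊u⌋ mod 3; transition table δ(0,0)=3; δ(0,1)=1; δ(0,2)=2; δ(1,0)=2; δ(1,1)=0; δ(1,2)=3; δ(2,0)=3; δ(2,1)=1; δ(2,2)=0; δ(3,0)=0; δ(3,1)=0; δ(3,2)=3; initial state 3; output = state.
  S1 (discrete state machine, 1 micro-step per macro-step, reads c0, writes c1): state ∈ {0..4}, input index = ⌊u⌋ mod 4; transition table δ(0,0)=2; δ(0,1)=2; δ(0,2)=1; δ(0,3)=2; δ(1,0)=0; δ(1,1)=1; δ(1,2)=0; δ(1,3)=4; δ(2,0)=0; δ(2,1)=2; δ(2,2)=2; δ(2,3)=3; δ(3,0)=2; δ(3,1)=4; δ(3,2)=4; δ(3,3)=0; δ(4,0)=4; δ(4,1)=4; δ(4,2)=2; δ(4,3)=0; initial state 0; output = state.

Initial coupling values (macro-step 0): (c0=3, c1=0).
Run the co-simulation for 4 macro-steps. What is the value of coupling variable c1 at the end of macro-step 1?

macro 1: S0 reads c1=0 → after 1×micro: 0; S1 reads c0=3 → after 1×micro: 2 ⇒ (c0=0, c1=2)
macro 2: S0 reads c1=2 → after 1×micro: 2; S1 reads c0=0 → after 1×micro: 0 ⇒ (c0=2, c1=0)
macro 3: S0 reads c1=0 → after 1×micro: 3; S1 reads c0=2 → after 1×micro: 1 ⇒ (c0=3, c1=1)
macro 4: S0 reads c1=1 → after 1×micro: 0; S1 reads c0=3 → after 1×micro: 4 ⇒ (c0=0, c1=4)

c1 at macro-step 1 = 2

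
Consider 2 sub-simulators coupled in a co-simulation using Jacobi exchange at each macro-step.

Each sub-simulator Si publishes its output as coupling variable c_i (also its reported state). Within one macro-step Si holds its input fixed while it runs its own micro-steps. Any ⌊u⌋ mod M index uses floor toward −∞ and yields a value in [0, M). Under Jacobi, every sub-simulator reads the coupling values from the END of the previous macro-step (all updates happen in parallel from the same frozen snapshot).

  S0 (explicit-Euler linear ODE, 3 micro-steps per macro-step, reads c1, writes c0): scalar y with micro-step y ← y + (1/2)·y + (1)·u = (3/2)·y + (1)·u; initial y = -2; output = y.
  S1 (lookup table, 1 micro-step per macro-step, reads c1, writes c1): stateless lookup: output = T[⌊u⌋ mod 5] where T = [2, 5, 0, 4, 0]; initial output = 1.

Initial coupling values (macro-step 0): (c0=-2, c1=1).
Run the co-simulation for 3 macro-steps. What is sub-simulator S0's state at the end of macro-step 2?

macro 1: S0 reads c1=1 → after 3×micro: -2; S1 reads c1=1 → after 1×micro: 5 ⇒ (c0=-2, c1=5)
macro 2: S0 reads c1=5 → after 3×micro: 17; S1 reads c1=5 → after 1×micro: 2 ⇒ (c0=17, c1=2)
macro 3: S0 reads c1=2 → after 3×micro: 535/8; S1 reads c1=2 → after 1×micro: 0 ⇒ (c0=535/8, c1=0)

S0 state at macro-step 2 = 17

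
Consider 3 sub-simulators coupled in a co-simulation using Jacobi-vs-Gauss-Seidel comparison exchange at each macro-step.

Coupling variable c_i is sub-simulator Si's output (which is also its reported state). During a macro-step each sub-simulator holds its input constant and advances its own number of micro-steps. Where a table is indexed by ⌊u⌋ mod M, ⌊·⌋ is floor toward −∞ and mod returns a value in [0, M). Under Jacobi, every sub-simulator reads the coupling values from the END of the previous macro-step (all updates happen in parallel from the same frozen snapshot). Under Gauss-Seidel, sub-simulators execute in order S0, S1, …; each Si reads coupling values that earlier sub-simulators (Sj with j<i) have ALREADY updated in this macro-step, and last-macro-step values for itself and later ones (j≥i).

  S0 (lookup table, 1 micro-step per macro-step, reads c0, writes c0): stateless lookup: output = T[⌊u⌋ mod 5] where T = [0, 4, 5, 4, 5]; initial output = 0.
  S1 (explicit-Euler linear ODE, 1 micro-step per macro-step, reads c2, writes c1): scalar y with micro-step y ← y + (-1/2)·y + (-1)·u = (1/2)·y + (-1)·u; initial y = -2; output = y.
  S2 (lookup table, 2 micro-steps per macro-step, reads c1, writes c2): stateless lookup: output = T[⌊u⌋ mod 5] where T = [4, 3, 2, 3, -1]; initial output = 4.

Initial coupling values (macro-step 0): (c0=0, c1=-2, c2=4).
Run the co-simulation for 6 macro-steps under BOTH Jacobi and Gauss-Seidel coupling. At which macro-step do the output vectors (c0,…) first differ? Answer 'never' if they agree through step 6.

[Jacobi] macro 1: S0 reads c0=0 → after 1×micro: 0; S1 reads c2=4 → after 1×micro: -5; S2 reads c1=-2 → after 2×micro: 3 ⇒ (c0=0, c1=-5, c2=3)
[Jacobi] macro 2: S0 reads c0=0 → after 1×micro: 0; S1 reads c2=3 → after 1×micro: -11/2; S2 reads c1=-5 → after 2×micro: 4 ⇒ (c0=0, c1=-11/2, c2=4)
[Jacobi] macro 3: S0 reads c0=0 → after 1×micro: 0; S1 reads c2=4 → after 1×micro: -27/4; S2 reads c1=-11/2 → after 2×micro: -1 ⇒ (c0=0, c1=-27/4, c2=-1)
[Jacobi] macro 4: S0 reads c0=0 → after 1×micro: 0; S1 reads c2=-1 → after 1×micro: -19/8; S2 reads c1=-27/4 → after 2×micro: 3 ⇒ (c0=0, c1=-19/8, c2=3)
[Jacobi] macro 5: S0 reads c0=0 → after 1×micro: 0; S1 reads c2=3 → after 1×micro: -67/16; S2 reads c1=-19/8 → after 2×micro: 2 ⇒ (c0=0, c1=-67/16, c2=2)
[Jacobi] macro 6: S0 reads c0=0 → after 1×micro: 0; S1 reads c2=2 → after 1×micro: -131/32; S2 reads c1=-67/16 → after 2×micro: 4 ⇒ (c0=0, c1=-131/32, c2=4)
[Gauss-Seidel] macro 1: S0 reads c0=0 → after 1×micro: 0; S1 reads c2=4 → after 1×micro: -5; S2 reads c1=-5 → after 2×micro: 4 ⇒ (c0=0, c1=-5, c2=4)
[Gauss-Seidel] macro 2: S0 reads c0=0 → after 1×micro: 0; S1 reads c2=4 → after 1×micro: -13/2; S2 reads c1=-13/2 → after 2×micro: 3 ⇒ (c0=0, c1=-13/2, c2=3)
[Gauss-Seidel] macro 3: S0 reads c0=0 → after 1×micro: 0; S1 reads c2=3 → after 1×micro: -25/4; S2 reads c1=-25/4 → after 2×micro: 3 ⇒ (c0=0, c1=-25/4, c2=3)
[Gauss-Seidel] macro 4: S0 reads c0=0 → after 1×micro: 0; S1 reads c2=3 → after 1×micro: -49/8; S2 reads c1=-49/8 → after 2×micro: 3 ⇒ (c0=0, c1=-49/8, c2=3)
[Gauss-Seidel] macro 5: S0 reads c0=0 → after 1×micro: 0; S1 reads c2=3 → after 1×micro: -97/16; S2 reads c1=-97/16 → after 2×micro: 3 ⇒ (c0=0, c1=-97/16, c2=3)
[Gauss-Seidel] macro 6: S0 reads c0=0 → after 1×micro: 0; S1 reads c2=3 → after 1×micro: -193/32; S2 reads c1=-193/32 → after 2×micro: 3 ⇒ (c0=0, c1=-193/32, c2=3)

first divergence at macro-step: 1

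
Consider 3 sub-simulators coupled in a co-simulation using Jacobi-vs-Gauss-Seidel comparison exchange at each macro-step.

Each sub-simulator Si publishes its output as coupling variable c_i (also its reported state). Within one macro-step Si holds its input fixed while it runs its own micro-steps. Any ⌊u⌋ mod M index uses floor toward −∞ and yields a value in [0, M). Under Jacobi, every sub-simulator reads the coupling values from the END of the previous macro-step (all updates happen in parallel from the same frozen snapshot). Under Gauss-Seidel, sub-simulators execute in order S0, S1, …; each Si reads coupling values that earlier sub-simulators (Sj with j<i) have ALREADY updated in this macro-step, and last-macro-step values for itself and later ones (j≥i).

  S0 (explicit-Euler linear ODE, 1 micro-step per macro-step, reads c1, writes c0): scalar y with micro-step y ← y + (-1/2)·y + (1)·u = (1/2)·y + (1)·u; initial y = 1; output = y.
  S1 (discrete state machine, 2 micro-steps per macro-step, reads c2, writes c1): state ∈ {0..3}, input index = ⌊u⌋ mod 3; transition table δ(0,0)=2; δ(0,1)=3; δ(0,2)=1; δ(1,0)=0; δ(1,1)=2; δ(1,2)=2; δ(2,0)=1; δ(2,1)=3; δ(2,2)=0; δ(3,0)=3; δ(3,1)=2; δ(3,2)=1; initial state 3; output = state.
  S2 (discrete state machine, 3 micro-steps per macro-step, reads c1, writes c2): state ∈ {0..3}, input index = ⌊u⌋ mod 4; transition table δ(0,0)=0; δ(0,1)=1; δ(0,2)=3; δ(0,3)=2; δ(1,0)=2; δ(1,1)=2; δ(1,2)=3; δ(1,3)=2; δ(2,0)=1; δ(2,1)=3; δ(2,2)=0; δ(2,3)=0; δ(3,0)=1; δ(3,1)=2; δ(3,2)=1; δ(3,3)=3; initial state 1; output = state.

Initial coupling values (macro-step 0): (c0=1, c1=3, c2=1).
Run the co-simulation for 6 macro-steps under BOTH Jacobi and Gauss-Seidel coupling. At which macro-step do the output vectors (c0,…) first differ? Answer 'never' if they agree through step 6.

[Jacobi] macro 1: S0 reads c1=3 → after 1×micro: 7/2; S1 reads c2=1 → after 2×micro: 3; S2 reads c1=3 → after 3×micro: 2 ⇒ (c0=7/2, c1=3, c2=2)
[Jacobi] macro 2: S0 reads c1=3 → after 1×micro: 19/4; S1 reads c2=2 → after 2×micro: 2; S2 reads c1=3 → after 3×micro: 0 ⇒ (c0=19/4, c1=2, c2=0)
[Jacobi] macro 3: S0 reads c1=2 → after 1×micro: 35/8; S1 reads c2=0 → after 2×micro: 0; S2 reads c1=2 → after 3×micro: 3 ⇒ (c0=35/8, c1=0, c2=3)
[Jacobi] macro 4: S0 reads c1=0 → after 1×micro: 35/16; S1 reads c2=3 → after 2×micro: 1; S2 reads c1=0 → after 3×micro: 1 ⇒ (c0=35/16, c1=1, c2=1)
[Jacobi] macro 5: S0 reads c1=1 → after 1×micro: 67/32; S1 reads c2=1 → after 2×micro: 3; S2 reads c1=1 → after 3×micro: 2 ⇒ (c0=67/32, c1=3, c2=2)
[Jacobi] macro 6: S0 reads c1=3 → after 1×micro: 259/64; S1 reads c2=2 → after 2×micro: 2; S2 reads c1=3 → after 3×micro: 0 ⇒ (c0=259/64, c1=2, c2=0)
[Gauss-Seidel] macro 1: S0 reads c1=3 → after 1×micro: 7/2; S1 reads c2=1 → after 2×micro: 3; S2 reads c1=3 → after 3×micro: 2 ⇒ (c0=7/2, c1=3, c2=2)
[Gauss-Seidel] macro 2: S0 reads c1=3 → after 1×micro: 19/4; S1 reads c2=2 → after 2×micro: 2; S2 reads c1=2 → after 3×micro: 1 ⇒ (c0=19/4, c1=2, c2=1)
[Gauss-Seidel] macro 3: S0 reads c1=2 → after 1×micro: 35/8; S1 reads c2=1 → after 2×micro: 2; S2 reads c1=2 → after 3×micro: 3 ⇒ (c0=35/8, c1=2, c2=3)
[Gauss-Seidel] macro 4: S0 reads c1=2 → after 1×micro: 67/16; S1 reads c2=3 → after 2×micro: 0; S2 reads c1=0 → after 3×micro: 1 ⇒ (c0=67/16, c1=0, c2=1)
[Gauss-Seidel] macro 5: S0 reads c1=0 → after 1×micro: 67/32; S1 reads c2=1 → after 2×micro: 2; S2 reads c1=2 → after 3×micro: 3 ⇒ (c0=67/32, c1=2, c2=3)
[Gauss-Seidel] macro 6: S0 reads c1=2 → after 1×micro: 195/64; S1 reads c2=3 → after 2×micro: 0; S2 reads c1=0 → after 3×micro: 1 ⇒ (c0=195/64, c1=0, c2=1)

first divergence at macro-step: 2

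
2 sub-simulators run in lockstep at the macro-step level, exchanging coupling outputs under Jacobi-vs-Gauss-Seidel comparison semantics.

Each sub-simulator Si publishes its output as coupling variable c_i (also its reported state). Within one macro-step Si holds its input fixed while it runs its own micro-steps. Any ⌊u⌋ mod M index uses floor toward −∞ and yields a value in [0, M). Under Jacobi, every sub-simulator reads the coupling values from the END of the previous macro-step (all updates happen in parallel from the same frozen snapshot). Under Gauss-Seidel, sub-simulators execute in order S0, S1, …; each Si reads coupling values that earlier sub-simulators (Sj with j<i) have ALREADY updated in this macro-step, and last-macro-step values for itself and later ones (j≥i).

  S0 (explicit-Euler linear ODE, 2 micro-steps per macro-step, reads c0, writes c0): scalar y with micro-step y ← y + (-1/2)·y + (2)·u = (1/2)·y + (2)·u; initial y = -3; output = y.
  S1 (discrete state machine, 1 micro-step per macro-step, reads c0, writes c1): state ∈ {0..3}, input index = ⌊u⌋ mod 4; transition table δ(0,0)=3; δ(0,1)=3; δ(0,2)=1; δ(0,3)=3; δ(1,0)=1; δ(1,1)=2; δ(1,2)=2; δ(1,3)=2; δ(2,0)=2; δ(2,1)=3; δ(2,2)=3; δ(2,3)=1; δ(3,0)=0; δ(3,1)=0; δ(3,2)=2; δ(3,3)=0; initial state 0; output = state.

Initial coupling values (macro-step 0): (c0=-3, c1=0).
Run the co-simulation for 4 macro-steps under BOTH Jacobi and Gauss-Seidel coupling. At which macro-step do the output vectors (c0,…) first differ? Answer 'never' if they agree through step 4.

first divergence at macro-step: 1

[Jacobi] macro 1: S0 reads c0=-3 → after 2×micro: -39/4; S1 reads c0=-3 → after 1×micro: 3 ⇒ (c0=-39/4, c1=3)
[Jacobi] macro 2: S0 reads c0=-39/4 → after 2×micro: -507/16; S1 reads c0=-39/4 → after 1×micro: 2 ⇒ (c0=-507/16, c1=2)
[Jacobi] macro 3: S0 reads c0=-507/16 → after 2×micro: -6591/64; S1 reads c0=-507/16 → after 1×micro: 2 ⇒ (c0=-6591/64, c1=2)
[Jacobi] macro 4: S0 reads c0=-6591/64 → after 2×micro: -85683/256; S1 reads c0=-6591/64 → after 1×micro: 3 ⇒ (c0=-85683/256, c1=3)
[Gauss-Seidel] macro 1: S0 reads c0=-3 → after 2×micro: -39/4; S1 reads c0=-39/4 → after 1×micro: 1 ⇒ (c0=-39/4, c1=1)
[Gauss-Seidel] macro 2: S0 reads c0=-39/4 → after 2×micro: -507/16; S1 reads c0=-507/16 → after 1×micro: 1 ⇒ (c0=-507/16, c1=1)
[Gauss-Seidel] macro 3: S0 reads c0=-507/16 → after 2×micro: -6591/64; S1 reads c0=-6591/64 → after 1×micro: 2 ⇒ (c0=-6591/64, c1=2)
[Gauss-Seidel] macro 4: S0 reads c0=-6591/64 → after 2×micro: -85683/256; S1 reads c0=-85683/256 → after 1×micro: 3 ⇒ (c0=-85683/256, c1=3)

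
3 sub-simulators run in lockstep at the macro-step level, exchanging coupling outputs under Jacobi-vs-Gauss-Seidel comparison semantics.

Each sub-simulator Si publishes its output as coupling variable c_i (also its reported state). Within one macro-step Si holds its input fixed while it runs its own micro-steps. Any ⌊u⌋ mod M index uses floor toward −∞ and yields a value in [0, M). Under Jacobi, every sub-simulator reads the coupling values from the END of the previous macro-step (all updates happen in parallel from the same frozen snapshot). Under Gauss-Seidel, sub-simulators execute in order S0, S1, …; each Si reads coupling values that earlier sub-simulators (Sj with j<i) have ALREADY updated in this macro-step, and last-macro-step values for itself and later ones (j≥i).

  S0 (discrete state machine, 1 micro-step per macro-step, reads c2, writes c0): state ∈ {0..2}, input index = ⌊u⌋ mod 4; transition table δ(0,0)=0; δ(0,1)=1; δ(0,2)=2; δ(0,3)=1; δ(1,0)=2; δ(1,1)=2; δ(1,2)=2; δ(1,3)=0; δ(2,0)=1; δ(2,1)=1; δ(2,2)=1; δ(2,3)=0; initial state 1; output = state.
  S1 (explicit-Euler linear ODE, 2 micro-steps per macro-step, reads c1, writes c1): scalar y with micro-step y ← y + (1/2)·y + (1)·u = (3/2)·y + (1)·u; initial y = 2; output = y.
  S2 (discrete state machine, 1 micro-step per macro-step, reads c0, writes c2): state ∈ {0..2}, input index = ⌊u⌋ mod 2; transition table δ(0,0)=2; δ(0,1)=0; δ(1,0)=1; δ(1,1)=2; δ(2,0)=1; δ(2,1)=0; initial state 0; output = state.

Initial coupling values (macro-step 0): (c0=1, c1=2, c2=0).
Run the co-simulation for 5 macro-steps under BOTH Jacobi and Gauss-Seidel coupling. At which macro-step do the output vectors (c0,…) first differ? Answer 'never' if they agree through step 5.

first divergence at macro-step: 1

[Jacobi] macro 1: S0 reads c2=0 → after 1×micro: 2; S1 reads c1=2 → after 2×micro: 19/2; S2 reads c0=1 → after 1×micro: 0 ⇒ (c0=2, c1=19/2, c2=0)
[Jacobi] macro 2: S0 reads c2=0 → after 1×micro: 1; S1 reads c1=19/2 → after 2×micro: 361/8; S2 reads c0=2 → after 1×micro: 2 ⇒ (c0=1, c1=361/8, c2=2)
[Jacobi] macro 3: S0 reads c2=2 → after 1×micro: 2; S1 reads c1=361/8 → after 2×micro: 6859/32; S2 reads c0=1 → after 1×micro: 0 ⇒ (c0=2, c1=6859/32, c2=0)
[Jacobi] macro 4: S0 reads c2=0 → after 1×micro: 1; S1 reads c1=6859/32 → after 2×micro: 130321/128; S2 reads c0=2 → after 1×micro: 2 ⇒ (c0=1, c1=130321/128, c2=2)
[Jacobi] macro 5: S0 reads c2=2 → after 1×micro: 2; S1 reads c1=130321/128 → after 2×micro: 2476099/512; S2 reads c0=1 → after 1×micro: 0 ⇒ (c0=2, c1=2476099/512, c2=0)
[Gauss-Seidel] macro 1: S0 reads c2=0 → after 1×micro: 2; S1 reads c1=2 → after 2×micro: 19/2; S2 reads c0=2 → after 1×micro: 2 ⇒ (c0=2, c1=19/2, c2=2)
[Gauss-Seidel] macro 2: S0 reads c2=2 → after 1×micro: 1; S1 reads c1=19/2 → after 2×micro: 361/8; S2 reads c0=1 → after 1×micro: 0 ⇒ (c0=1, c1=361/8, c2=0)
[Gauss-Seidel] macro 3: S0 reads c2=0 → after 1×micro: 2; S1 reads c1=361/8 → after 2×micro: 6859/32; S2 reads c0=2 → after 1×micro: 2 ⇒ (c0=2, c1=6859/32, c2=2)
[Gauss-Seidel] macro 4: S0 reads c2=2 → after 1×micro: 1; S1 reads c1=6859/32 → after 2×micro: 130321/128; S2 reads c0=1 → after 1×micro: 0 ⇒ (c0=1, c1=130321/128, c2=0)
[Gauss-Seidel] macro 5: S0 reads c2=0 → after 1×micro: 2; S1 reads c1=130321/128 → after 2×micro: 2476099/512; S2 reads c0=2 → after 1×micro: 2 ⇒ (c0=2, c1=2476099/512, c2=2)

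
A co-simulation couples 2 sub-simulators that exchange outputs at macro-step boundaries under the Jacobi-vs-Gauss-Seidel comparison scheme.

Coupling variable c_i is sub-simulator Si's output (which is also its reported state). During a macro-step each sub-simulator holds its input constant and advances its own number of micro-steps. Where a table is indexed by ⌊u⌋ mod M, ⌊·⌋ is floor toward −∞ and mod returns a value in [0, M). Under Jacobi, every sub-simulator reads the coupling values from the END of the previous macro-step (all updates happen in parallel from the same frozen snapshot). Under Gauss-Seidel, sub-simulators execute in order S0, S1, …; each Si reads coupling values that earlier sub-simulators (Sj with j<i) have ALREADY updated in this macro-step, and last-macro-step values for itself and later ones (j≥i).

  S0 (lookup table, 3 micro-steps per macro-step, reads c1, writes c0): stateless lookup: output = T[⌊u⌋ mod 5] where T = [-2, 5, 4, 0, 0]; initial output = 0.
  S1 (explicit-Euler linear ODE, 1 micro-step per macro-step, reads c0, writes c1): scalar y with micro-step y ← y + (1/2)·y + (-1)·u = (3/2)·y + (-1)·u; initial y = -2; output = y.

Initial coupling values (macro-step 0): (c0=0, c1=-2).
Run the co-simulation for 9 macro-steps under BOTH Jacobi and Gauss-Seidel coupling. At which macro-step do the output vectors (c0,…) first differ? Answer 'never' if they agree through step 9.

[Jacobi] macro 1: S0 reads c1=-2 → after 3×micro: 0; S1 reads c0=0 → after 1×micro: -3 ⇒ (c0=0, c1=-3)
[Jacobi] macro 2: S0 reads c1=-3 → after 3×micro: 4; S1 reads c0=0 → after 1×micro: -9/2 ⇒ (c0=4, c1=-9/2)
[Jacobi] macro 3: S0 reads c1=-9/2 → after 3×micro: -2; S1 reads c0=4 → after 1×micro: -43/4 ⇒ (c0=-2, c1=-43/4)
[Jacobi] macro 4: S0 reads c1=-43/4 → after 3×micro: 0; S1 reads c0=-2 → after 1×micro: -113/8 ⇒ (c0=0, c1=-113/8)
[Jacobi] macro 5: S0 reads c1=-113/8 → after 3×micro: -2; S1 reads c0=0 → after 1×micro: -339/16 ⇒ (c0=-2, c1=-339/16)
[Jacobi] macro 6: S0 reads c1=-339/16 → after 3×micro: 0; S1 reads c0=-2 → after 1×micro: -953/32 ⇒ (c0=0, c1=-953/32)
[Jacobi] macro 7: S0 reads c1=-953/32 → after 3×micro: -2; S1 reads c0=0 → after 1×micro: -2859/64 ⇒ (c0=-2, c1=-2859/64)
[Jacobi] macro 8: S0 reads c1=-2859/64 → after 3×micro: -2; S1 reads c0=-2 → after 1×micro: -8321/128 ⇒ (c0=-2, c1=-8321/128)
[Jacobi] macro 9: S0 reads c1=-8321/128 → after 3×micro: 0; S1 reads c0=-2 → after 1×micro: -24451/256 ⇒ (c0=0, c1=-24451/256)
[Gauss-Seidel] macro 1: S0 reads c1=-2 → after 3×micro: 0; S1 reads c0=0 → after 1×micro: -3 ⇒ (c0=0, c1=-3)
[Gauss-Seidel] macro 2: S0 reads c1=-3 → after 3×micro: 4; S1 reads c0=4 → after 1×micro: -17/2 ⇒ (c0=4, c1=-17/2)
[Gauss-Seidel] macro 3: S0 reads c1=-17/2 → after 3×micro: 5; S1 reads c0=5 → after 1×micro: -71/4 ⇒ (c0=5, c1=-71/4)
[Gauss-Seidel] macro 4: S0 reads c1=-71/4 → after 3×micro: 4; S1 reads c0=4 → after 1×micro: -245/8 ⇒ (c0=4, c1=-245/8)
[Gauss-Seidel] macro 5: S0 reads c1=-245/8 → after 3×micro: 0; S1 reads c0=0 → after 1×micro: -735/16 ⇒ (c0=0, c1=-735/16)
[Gauss-Seidel] macro 6: S0 reads c1=-735/16 → after 3×micro: 0; S1 reads c0=0 → after 1×micro: -2205/32 ⇒ (c0=0, c1=-2205/32)
[Gauss-Seidel] macro 7: S0 reads c1=-2205/32 → after 3×micro: 5; S1 reads c0=5 → after 1×micro: -6935/64 ⇒ (c0=5, c1=-6935/64)
[Gauss-Seidel] macro 8: S0 reads c1=-6935/64 → after 3×micro: 5; S1 reads c0=5 → after 1×micro: -21445/128 ⇒ (c0=5, c1=-21445/128)
[Gauss-Seidel] macro 9: S0 reads c1=-21445/128 → after 3×micro: 4; S1 reads c0=4 → after 1×micro: -65359/256 ⇒ (c0=4, c1=-65359/256)

first divergence at macro-step: 2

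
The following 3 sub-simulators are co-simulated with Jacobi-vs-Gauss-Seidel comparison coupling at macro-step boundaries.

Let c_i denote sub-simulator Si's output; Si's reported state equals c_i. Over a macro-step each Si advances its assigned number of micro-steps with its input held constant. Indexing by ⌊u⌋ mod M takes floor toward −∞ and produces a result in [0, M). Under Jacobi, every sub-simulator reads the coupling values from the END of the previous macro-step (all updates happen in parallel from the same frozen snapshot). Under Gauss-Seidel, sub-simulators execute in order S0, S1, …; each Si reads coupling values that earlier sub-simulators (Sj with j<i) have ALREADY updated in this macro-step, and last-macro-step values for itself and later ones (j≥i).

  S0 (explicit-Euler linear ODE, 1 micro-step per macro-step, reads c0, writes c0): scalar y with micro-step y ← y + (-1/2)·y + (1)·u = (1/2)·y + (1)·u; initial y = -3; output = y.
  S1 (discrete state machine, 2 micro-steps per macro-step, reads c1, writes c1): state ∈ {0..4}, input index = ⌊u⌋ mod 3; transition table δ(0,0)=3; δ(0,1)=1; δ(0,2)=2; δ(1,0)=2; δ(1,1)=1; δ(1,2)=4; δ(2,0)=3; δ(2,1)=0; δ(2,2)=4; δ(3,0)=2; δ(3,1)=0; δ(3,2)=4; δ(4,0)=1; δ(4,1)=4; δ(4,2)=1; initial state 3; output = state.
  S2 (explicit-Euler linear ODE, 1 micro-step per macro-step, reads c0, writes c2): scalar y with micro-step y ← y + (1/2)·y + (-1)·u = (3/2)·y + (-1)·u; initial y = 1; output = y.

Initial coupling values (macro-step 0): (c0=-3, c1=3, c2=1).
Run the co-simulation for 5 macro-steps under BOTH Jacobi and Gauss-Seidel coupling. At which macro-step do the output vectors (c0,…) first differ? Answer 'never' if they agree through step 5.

[Jacobi] macro 1: S0 reads c0=-3 → after 1×micro: -9/2; S1 reads c1=3 → after 2×micro: 3; S2 reads c0=-3 → after 1×micro: 9/2 ⇒ (c0=-9/2, c1=3, c2=9/2)
[Jacobi] macro 2: S0 reads c0=-9/2 → after 1×micro: -27/4; S1 reads c1=3 → after 2×micro: 3; S2 reads c0=-9/2 → after 1×micro: 45/4 ⇒ (c0=-27/4, c1=3, c2=45/4)
[Jacobi] macro 3: S0 reads c0=-27/4 → after 1×micro: -81/8; S1 reads c1=3 → after 2×micro: 3; S2 reads c0=-27/4 → after 1×micro: 189/8 ⇒ (c0=-81/8, c1=3, c2=189/8)
[Jacobi] macro 4: S0 reads c0=-81/8 → after 1×micro: -243/16; S1 reads c1=3 → after 2×micro: 3; S2 reads c0=-81/8 → after 1×micro: 729/16 ⇒ (c0=-243/16, c1=3, c2=729/16)
[Jacobi] macro 5: S0 reads c0=-243/16 → after 1×micro: -729/32; S1 reads c1=3 → after 2×micro: 3; S2 reads c0=-243/16 → after 1×micro: 2673/32 ⇒ (c0=-729/32, c1=3, c2=2673/32)
[Gauss-Seidel] macro 1: S0 reads c0=-3 → after 1×micro: -9/2; S1 reads c1=3 → after 2×micro: 3; S2 reads c0=-9/2 → after 1×micro: 6 ⇒ (c0=-9/2, c1=3, c2=6)
[Gauss-Seidel] macro 2: S0 reads c0=-9/2 → after 1×micro: -27/4; S1 reads c1=3 → after 2×micro: 3; S2 reads c0=-27/4 → after 1×micro: 63/4 ⇒ (c0=-27/4, c1=3, c2=63/4)
[Gauss-Seidel] macro 3: S0 reads c0=-27/4 → after 1×micro: -81/8; S1 reads c1=3 → after 2×micro: 3; S2 reads c0=-81/8 → after 1×micro: 135/4 ⇒ (c0=-81/8, c1=3, c2=135/4)
[Gauss-Seidel] macro 4: S0 reads c0=-81/8 → after 1×micro: -243/16; S1 reads c1=3 → after 2×micro: 3; S2 reads c0=-243/16 → after 1×micro: 1053/16 ⇒ (c0=-243/16, c1=3, c2=1053/16)
[Gauss-Seidel] macro 5: S0 reads c0=-243/16 → after 1×micro: -729/32; S1 reads c1=3 → after 2×micro: 3; S2 reads c0=-729/32 → after 1×micro: 243/2 ⇒ (c0=-729/32, c1=3, c2=243/2)

first divergence at macro-step: 1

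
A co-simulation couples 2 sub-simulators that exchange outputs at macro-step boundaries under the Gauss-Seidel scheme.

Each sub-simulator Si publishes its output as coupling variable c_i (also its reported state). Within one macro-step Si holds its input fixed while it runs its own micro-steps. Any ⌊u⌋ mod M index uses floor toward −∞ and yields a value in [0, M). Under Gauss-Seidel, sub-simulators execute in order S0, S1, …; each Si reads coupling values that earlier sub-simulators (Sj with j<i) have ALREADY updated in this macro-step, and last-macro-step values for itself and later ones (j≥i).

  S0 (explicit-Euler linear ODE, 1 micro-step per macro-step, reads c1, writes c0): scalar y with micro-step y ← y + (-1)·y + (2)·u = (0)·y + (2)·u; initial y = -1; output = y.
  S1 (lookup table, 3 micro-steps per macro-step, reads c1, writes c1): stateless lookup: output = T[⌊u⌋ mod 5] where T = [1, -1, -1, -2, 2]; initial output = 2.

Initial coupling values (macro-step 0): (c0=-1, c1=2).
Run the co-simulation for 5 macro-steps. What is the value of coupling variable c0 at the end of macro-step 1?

c0 at macro-step 1 = 4

macro 1: S0 reads c1=2 → after 1×micro: 4; S1 reads c1=2 → after 3×micro: -1 ⇒ (c0=4, c1=-1)
macro 2: S0 reads c1=-1 → after 1×micro: -2; S1 reads c1=-1 → after 3×micro: 2 ⇒ (c0=-2, c1=2)
macro 3: S0 reads c1=2 → after 1×micro: 4; S1 reads c1=2 → after 3×micro: -1 ⇒ (c0=4, c1=-1)
macro 4: S0 reads c1=-1 → after 1×micro: -2; S1 reads c1=-1 → after 3×micro: 2 ⇒ (c0=-2, c1=2)
macro 5: S0 reads c1=2 → after 1×micro: 4; S1 reads c1=2 → after 3×micro: -1 ⇒ (c0=4, c1=-1)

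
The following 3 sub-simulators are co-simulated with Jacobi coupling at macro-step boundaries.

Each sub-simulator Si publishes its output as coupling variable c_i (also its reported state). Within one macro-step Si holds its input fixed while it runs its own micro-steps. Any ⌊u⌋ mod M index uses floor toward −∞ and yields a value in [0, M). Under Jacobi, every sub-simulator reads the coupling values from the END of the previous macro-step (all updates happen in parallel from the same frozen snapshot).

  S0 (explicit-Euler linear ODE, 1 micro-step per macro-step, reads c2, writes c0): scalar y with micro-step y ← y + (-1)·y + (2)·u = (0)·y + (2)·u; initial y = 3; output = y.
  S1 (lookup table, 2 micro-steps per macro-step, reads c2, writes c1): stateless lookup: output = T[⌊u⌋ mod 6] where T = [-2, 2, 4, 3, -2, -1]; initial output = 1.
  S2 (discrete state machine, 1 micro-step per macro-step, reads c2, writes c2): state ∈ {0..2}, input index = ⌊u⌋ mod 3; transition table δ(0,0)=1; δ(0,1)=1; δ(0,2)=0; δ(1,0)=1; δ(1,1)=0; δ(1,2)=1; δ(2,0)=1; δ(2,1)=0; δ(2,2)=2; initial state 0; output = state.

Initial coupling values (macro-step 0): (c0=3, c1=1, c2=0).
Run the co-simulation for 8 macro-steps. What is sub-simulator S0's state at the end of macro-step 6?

macro 1: S0 reads c2=0 → after 1×micro: 0; S1 reads c2=0 → after 2×micro: -2; S2 reads c2=0 → after 1×micro: 1 ⇒ (c0=0, c1=-2, c2=1)
macro 2: S0 reads c2=1 → after 1×micro: 2; S1 reads c2=1 → after 2×micro: 2; S2 reads c2=1 → after 1×micro: 0 ⇒ (c0=2, c1=2, c2=0)
macro 3: S0 reads c2=0 → after 1×micro: 0; S1 reads c2=0 → after 2×micro: -2; S2 reads c2=0 → after 1×micro: 1 ⇒ (c0=0, c1=-2, c2=1)
macro 4: S0 reads c2=1 → after 1×micro: 2; S1 reads c2=1 → after 2×micro: 2; S2 reads c2=1 → after 1×micro: 0 ⇒ (c0=2, c1=2, c2=0)
macro 5: S0 reads c2=0 → after 1×micro: 0; S1 reads c2=0 → after 2×micro: -2; S2 reads c2=0 → after 1×micro: 1 ⇒ (c0=0, c1=-2, c2=1)
macro 6: S0 reads c2=1 → after 1×micro: 2; S1 reads c2=1 → after 2×micro: 2; S2 reads c2=1 → after 1×micro: 0 ⇒ (c0=2, c1=2, c2=0)
macro 7: S0 reads c2=0 → after 1×micro: 0; S1 reads c2=0 → after 2×micro: -2; S2 reads c2=0 → after 1×micro: 1 ⇒ (c0=0, c1=-2, c2=1)
macro 8: S0 reads c2=1 → after 1×micro: 2; S1 reads c2=1 → after 2×micro: 2; S2 reads c2=1 → after 1×micro: 0 ⇒ (c0=2, c1=2, c2=0)

S0 state at macro-step 6 = 2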